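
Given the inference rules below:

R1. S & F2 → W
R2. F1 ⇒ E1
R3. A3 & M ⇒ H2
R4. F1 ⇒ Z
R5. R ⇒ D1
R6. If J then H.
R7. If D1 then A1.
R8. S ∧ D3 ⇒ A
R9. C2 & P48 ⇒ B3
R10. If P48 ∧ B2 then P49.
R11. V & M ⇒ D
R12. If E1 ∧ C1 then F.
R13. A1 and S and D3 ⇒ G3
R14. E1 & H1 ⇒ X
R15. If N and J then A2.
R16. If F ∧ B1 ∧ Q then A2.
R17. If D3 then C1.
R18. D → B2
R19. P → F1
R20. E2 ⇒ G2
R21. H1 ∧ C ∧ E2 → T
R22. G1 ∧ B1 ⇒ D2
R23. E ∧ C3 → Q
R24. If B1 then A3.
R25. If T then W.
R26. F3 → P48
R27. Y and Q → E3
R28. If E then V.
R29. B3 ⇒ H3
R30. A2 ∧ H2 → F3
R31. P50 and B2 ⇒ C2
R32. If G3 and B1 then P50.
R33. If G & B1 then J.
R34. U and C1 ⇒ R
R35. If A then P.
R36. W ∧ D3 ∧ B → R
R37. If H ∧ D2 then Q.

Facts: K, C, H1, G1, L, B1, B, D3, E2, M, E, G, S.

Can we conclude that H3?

Yes

A  (by R8: S, D3)
C1  (by R17: D3)
T  (by R21: H1, C, E2)
D2  (by R22: G1, B1)
A3  (by R24: B1)
W  (by R25: T)
V  (by R28: E)
J  (by R33: G, B1)
P  (by R35: A)
R  (by R36: W, D3, B)
H2  (by R3: A3, M)
D1  (by R5: R)
H  (by R6: J)
A1  (by R7: D1)
D  (by R11: V, M)
G3  (by R13: A1, S, D3)
B2  (by R18: D)
F1  (by R19: P)
P50  (by R32: G3, B1)
Q  (by R37: H, D2)
E1  (by R2: F1)
F  (by R12: E1, C1)
A2  (by R16: F, B1, Q)
F3  (by R30: A2, H2)
C2  (by R31: P50, B2)
P48  (by R26: F3)
B3  (by R9: C2, P48)
H3  (by R29: B3)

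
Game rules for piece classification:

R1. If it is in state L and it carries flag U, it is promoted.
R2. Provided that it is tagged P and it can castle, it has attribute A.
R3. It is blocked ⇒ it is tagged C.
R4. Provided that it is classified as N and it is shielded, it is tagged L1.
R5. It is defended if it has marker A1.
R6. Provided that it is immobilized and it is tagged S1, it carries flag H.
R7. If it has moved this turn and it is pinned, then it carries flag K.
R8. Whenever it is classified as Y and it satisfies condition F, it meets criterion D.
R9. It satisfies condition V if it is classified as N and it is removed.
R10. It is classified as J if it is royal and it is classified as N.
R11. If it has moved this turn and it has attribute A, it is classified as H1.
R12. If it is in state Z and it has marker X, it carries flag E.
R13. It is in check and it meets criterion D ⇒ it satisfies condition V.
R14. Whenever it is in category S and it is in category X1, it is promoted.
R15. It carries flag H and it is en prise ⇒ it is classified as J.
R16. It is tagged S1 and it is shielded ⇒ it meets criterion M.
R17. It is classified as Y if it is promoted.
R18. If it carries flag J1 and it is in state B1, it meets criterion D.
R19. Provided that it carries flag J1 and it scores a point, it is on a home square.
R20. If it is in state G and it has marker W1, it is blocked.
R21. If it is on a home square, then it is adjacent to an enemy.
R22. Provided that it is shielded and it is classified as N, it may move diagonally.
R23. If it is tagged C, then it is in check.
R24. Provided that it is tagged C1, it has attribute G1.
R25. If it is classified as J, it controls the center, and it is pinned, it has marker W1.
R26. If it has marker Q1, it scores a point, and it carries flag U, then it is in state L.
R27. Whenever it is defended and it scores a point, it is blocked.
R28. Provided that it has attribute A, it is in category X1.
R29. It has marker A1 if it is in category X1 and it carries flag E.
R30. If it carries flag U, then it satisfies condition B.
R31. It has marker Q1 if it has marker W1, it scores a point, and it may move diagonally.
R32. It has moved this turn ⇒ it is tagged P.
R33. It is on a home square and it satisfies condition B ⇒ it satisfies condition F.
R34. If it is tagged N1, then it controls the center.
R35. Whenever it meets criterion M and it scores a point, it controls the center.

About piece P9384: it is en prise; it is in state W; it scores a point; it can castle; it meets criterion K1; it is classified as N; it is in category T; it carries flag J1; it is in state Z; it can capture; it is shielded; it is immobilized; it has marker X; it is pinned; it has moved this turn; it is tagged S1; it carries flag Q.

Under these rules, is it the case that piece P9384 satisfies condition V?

No

Forward chaining from the given facts derives: is tagged L1, carries flag H, carries flag K, carries flag E, is classified as J, meets criterion M, is on a home square, is adjacent to an enemy, may move diagonally, is tagged P, controls the center, has attribute A, is classified as H1, has marker W1, is in category X1, has marker A1, has marker Q1, is defended, is blocked, is tagged C, is in check.
Rules concluding "it satisfies condition V": R9 needs "it is removed"; R13 needs "it meets criterion D" — none of these are established.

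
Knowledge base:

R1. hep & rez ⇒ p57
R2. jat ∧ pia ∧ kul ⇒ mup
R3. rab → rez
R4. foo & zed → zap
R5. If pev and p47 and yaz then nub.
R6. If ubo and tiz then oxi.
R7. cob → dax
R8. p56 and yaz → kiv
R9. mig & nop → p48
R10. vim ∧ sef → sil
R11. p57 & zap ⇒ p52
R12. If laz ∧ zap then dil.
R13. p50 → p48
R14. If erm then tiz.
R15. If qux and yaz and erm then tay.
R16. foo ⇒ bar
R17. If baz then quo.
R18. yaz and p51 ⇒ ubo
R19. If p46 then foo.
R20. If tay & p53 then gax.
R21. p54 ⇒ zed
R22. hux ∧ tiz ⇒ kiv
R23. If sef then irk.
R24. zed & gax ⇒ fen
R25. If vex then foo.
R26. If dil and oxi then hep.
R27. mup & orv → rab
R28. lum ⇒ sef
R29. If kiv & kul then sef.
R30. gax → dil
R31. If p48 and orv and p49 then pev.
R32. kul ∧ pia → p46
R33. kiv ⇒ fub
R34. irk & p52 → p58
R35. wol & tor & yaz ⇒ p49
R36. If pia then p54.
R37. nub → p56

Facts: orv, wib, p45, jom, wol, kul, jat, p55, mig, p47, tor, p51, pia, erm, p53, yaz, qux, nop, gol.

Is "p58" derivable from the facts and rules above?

mup  (by R2: jat, pia, kul)
p48  (by R9: mig, nop)
tiz  (by R14: erm)
tay  (by R15: qux, yaz, erm)
ubo  (by R18: yaz, p51)
gax  (by R20: tay, p53)
rab  (by R27: mup, orv)
dil  (by R30: gax)
p46  (by R32: kul, pia)
p49  (by R35: wol, tor, yaz)
p54  (by R36: pia)
rez  (by R3: rab)
oxi  (by R6: ubo, tiz)
foo  (by R19: p46)
zed  (by R21: p54)
hep  (by R26: dil, oxi)
pev  (by R31: p48, orv, p49)
p57  (by R1: hep, rez)
zap  (by R4: foo, zed)
nub  (by R5: pev, p47, yaz)
p52  (by R11: p57, zap)
p56  (by R37: nub)
kiv  (by R8: p56, yaz)
sef  (by R29: kiv, kul)
irk  (by R23: sef)
p58  (by R34: irk, p52)

Yes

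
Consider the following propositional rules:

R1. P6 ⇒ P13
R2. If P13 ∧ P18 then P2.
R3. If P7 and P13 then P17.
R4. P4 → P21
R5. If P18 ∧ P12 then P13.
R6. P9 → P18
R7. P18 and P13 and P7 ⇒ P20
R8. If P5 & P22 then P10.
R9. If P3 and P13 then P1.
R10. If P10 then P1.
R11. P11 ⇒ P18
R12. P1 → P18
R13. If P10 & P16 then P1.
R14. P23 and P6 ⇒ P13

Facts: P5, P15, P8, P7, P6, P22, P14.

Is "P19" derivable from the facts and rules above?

Forward chaining from the given facts derives: P13, P17, P10, P1, P18, P2, P20.
No rule has P19 as its conclusion, and it is not among the given facts.

No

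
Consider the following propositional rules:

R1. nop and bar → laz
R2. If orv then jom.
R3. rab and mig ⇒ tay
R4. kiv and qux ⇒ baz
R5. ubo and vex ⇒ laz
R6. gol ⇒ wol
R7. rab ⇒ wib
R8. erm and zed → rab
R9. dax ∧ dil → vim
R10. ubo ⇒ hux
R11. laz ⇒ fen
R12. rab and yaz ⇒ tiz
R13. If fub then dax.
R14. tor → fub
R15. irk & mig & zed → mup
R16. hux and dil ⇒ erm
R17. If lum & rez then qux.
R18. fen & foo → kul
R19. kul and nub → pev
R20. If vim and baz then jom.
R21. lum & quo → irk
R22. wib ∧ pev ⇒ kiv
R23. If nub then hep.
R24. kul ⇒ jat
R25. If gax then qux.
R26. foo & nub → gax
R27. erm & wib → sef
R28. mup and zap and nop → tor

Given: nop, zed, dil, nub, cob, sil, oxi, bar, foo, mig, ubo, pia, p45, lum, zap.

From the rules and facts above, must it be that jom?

No

Forward chaining from the given facts derives: laz, hux, fen, erm, kul, pev, hep, jat, gax, rab, qux, tay, wib, kiv, sef, baz.
Rules concluding jom: R2 needs orv; R20 needs vim — none of these are established.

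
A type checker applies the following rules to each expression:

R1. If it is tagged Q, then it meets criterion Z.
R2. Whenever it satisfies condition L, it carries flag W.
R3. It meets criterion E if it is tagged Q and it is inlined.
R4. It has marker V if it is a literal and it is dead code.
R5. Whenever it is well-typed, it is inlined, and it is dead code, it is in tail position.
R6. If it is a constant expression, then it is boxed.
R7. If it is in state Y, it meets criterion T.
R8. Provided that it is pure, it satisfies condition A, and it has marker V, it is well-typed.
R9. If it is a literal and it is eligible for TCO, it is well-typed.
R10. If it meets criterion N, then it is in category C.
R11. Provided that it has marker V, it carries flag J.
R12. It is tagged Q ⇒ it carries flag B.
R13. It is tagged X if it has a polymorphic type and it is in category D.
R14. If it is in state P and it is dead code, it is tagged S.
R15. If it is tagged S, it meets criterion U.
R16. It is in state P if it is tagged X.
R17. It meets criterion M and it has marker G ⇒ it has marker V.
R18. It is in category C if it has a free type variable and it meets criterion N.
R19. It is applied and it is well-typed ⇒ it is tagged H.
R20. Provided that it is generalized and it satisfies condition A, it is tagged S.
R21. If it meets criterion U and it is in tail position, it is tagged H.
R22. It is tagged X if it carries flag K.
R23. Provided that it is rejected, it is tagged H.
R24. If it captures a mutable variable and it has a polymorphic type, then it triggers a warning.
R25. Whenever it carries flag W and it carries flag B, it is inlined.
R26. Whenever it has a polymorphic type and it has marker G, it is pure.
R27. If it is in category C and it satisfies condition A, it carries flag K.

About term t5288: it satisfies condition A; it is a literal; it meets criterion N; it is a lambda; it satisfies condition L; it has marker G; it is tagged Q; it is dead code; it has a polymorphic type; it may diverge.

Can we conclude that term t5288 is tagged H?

Yes

By R2 (it satisfies condition L): it carries flag W.
By R4 (it is a literal, it is dead code): it has marker V.
By R10 (it meets criterion N): it is in category C.
By R12 (it is tagged Q): it carries flag B.
By R25 (it carries flag W, it carries flag B): it is inlined.
By R26 (it has a polymorphic type, it has marker G): it is pure.
By R27 (it is in category C, it satisfies condition A): it carries flag K.
By R8 (it is pure, it satisfies condition A, it has marker V): it is well-typed.
By R22 (it carries flag K): it is tagged X.
By R5 (it is well-typed, it is inlined, it is dead code): it is in tail position.
By R16 (it is tagged X): it is in state P.
By R14 (it is in state P, it is dead code): it is tagged S.
By R15 (it is tagged S): it meets criterion U.
By R21 (it meets criterion U, it is in tail position): it is tagged H.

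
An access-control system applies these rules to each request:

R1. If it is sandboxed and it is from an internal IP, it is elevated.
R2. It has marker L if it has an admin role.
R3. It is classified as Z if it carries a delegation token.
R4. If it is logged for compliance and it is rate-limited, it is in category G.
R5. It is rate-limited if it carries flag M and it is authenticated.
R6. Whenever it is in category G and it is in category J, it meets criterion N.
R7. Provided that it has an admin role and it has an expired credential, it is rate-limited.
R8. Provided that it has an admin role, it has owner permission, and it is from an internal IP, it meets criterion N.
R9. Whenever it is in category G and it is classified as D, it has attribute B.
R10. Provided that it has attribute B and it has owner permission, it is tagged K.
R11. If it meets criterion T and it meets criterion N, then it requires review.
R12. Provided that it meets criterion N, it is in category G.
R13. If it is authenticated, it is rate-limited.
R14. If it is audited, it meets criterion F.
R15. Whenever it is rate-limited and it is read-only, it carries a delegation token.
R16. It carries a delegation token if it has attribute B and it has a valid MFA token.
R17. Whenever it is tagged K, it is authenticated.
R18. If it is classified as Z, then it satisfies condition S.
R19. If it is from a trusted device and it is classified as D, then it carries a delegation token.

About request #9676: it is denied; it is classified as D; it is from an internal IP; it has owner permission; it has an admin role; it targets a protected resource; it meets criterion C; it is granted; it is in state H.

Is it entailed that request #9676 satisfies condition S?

No

Forward chaining from the given facts derives: has marker L, meets criterion N, is in category G, has attribute B, is tagged K, is authenticated, is rate-limited.
The only rule concluding "it satisfies condition S" is R18, which needs "it is classified as Z"; that is never established.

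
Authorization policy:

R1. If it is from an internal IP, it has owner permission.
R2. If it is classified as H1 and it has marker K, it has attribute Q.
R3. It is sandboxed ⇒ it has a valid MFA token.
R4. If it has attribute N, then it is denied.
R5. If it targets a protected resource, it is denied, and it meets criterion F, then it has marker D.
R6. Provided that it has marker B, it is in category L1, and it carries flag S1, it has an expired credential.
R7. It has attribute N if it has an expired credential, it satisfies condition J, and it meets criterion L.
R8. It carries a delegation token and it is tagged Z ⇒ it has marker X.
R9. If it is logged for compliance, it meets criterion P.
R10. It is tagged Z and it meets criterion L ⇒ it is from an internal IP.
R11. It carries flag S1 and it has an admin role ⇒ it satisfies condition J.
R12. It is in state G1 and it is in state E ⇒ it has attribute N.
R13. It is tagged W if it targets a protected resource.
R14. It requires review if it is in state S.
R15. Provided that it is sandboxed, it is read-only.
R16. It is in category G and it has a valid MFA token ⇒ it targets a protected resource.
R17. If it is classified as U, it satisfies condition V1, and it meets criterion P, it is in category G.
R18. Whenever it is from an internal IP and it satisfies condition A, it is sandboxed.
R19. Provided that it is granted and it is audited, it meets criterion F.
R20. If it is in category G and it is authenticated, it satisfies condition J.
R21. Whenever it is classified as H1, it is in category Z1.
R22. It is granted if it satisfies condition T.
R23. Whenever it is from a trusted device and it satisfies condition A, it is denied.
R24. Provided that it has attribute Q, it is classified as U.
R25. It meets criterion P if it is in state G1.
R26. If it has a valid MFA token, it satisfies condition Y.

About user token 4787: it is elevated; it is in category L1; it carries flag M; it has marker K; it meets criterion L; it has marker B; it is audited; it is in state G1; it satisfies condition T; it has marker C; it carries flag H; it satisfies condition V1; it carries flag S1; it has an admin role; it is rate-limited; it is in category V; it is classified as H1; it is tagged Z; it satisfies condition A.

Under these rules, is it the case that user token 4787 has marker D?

Yes

By R2 (it is classified as H1, it has marker K): it has attribute Q.
By R6 (it has marker B, it is in category L1, it carries flag S1): it has an expired credential.
By R10 (it is tagged Z, it meets criterion L): it is from an internal IP.
By R11 (it carries flag S1, it has an admin role): it satisfies condition J.
By R18 (it is from an internal IP, it satisfies condition A): it is sandboxed.
By R22 (it satisfies condition T): it is granted.
By R24 (it has attribute Q): it is classified as U.
By R25 (it is in state G1): it meets criterion P.
By R3 (it is sandboxed): it has a valid MFA token.
By R7 (it has an expired credential, it satisfies condition J, it meets criterion L): it has attribute N.
By R17 (it is classified as U, it satisfies condition V1, it meets criterion P): it is in category G.
By R19 (it is granted, it is audited): it meets criterion F.
By R4 (it has attribute N): it is denied.
By R16 (it is in category G, it has a valid MFA token): it targets a protected resource.
By R5 (it targets a protected resource, it is denied, it meets criterion F): it has marker D.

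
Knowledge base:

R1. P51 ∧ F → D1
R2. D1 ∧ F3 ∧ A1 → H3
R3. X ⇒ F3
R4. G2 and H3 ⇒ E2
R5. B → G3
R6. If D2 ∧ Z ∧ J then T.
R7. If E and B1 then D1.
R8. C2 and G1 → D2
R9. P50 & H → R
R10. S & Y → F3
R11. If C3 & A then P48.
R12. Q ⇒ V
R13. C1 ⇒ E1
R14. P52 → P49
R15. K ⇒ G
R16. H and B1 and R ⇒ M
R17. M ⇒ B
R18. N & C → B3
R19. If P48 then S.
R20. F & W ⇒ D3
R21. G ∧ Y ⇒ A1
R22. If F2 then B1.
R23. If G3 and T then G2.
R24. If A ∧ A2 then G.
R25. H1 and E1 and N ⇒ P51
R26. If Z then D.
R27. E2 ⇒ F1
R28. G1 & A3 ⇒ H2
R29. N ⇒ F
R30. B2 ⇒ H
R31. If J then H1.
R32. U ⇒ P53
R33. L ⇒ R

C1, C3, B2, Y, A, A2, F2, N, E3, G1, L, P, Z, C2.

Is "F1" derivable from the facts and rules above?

No

Forward chaining from the given facts derives: D2, P48, E1, S, B1, G, D, F, H, R, F3, M, B, A1, G3.
The only rule concluding F1 is R27, which needs E2; that is never established.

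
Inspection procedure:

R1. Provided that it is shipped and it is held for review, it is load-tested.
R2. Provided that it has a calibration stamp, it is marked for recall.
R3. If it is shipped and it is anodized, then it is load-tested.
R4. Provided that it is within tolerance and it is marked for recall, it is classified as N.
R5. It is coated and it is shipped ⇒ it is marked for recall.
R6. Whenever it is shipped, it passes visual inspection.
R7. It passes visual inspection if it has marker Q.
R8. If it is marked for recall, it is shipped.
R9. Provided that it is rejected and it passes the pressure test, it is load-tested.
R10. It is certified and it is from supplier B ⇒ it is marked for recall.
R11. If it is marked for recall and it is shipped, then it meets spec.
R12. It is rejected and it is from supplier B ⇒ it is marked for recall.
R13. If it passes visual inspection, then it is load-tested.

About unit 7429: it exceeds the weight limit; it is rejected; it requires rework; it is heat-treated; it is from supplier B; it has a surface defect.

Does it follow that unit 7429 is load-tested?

By R12 (it is rejected, it is from supplier B): it is marked for recall.
By R8 (it is marked for recall): it is shipped.
By R6 (it is shipped): it passes visual inspection.
By R13 (it passes visual inspection): it is load-tested.

Yes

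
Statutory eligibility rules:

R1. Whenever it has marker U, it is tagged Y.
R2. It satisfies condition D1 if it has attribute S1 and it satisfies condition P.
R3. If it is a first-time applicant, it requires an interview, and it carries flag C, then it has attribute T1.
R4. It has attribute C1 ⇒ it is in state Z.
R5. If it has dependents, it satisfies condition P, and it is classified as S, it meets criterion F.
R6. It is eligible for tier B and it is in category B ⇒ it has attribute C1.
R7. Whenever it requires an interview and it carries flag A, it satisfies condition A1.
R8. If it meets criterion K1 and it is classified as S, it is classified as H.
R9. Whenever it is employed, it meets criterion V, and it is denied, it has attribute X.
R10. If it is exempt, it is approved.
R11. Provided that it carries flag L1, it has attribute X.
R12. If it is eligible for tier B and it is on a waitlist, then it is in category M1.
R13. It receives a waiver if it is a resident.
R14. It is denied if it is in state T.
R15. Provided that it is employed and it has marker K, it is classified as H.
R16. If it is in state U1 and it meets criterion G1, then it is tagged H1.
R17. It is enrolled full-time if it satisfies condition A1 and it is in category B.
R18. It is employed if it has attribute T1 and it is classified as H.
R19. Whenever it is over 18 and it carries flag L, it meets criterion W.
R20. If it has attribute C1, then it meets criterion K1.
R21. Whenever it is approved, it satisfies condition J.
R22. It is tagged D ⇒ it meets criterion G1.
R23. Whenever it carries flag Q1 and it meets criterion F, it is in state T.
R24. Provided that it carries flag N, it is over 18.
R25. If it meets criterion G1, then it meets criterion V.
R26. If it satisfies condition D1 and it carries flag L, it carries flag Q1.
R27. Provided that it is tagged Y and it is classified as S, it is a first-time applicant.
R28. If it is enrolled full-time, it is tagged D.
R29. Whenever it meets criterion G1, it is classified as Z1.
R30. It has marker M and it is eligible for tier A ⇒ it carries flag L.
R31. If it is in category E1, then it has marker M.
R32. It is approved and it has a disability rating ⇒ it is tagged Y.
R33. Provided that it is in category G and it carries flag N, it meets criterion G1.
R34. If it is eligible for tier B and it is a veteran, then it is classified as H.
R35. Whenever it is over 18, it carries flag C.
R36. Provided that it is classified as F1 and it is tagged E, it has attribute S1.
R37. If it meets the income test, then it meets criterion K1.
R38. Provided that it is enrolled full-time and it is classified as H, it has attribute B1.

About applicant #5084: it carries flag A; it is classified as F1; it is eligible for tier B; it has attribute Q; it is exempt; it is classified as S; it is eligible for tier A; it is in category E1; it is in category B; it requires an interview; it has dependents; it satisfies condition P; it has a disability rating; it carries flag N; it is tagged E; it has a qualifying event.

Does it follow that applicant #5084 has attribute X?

Yes

By R5 (it has dependents, it satisfies condition P, it is classified as S): it meets criterion F.
By R6 (it is eligible for tier B, it is in category B): it has attribute C1.
By R7 (it requires an interview, it carries flag A): it satisfies condition A1.
By R10 (it is exempt): it is approved.
By R17 (it satisfies condition A1, it is in category B): it is enrolled full-time.
By R20 (it has attribute C1): it meets criterion K1.
By R24 (it carries flag N): it is over 18.
By R28 (it is enrolled full-time): it is tagged D.
By R31 (it is in category E1): it has marker M.
By R32 (it is approved, it has a disability rating): it is tagged Y.
By R35 (it is over 18): it carries flag C.
By R36 (it is classified as F1, it is tagged E): it has attribute S1.
By R2 (it has attribute S1, it satisfies condition P): it satisfies condition D1.
By R8 (it meets criterion K1, it is classified as S): it is classified as H.
By R22 (it is tagged D): it meets criterion G1.
By R25 (it meets criterion G1): it meets criterion V.
By R27 (it is tagged Y, it is classified as S): it is a first-time applicant.
By R30 (it has marker M, it is eligible for tier A): it carries flag L.
By R3 (it is a first-time applicant, it requires an interview, it carries flag C): it has attribute T1.
By R18 (it has attribute T1, it is classified as H): it is employed.
By R26 (it satisfies condition D1, it carries flag L): it carries flag Q1.
By R23 (it carries flag Q1, it meets criterion F): it is in state T.
By R14 (it is in state T): it is denied.
By R9 (it is employed, it meets criterion V, it is denied): it has attribute X.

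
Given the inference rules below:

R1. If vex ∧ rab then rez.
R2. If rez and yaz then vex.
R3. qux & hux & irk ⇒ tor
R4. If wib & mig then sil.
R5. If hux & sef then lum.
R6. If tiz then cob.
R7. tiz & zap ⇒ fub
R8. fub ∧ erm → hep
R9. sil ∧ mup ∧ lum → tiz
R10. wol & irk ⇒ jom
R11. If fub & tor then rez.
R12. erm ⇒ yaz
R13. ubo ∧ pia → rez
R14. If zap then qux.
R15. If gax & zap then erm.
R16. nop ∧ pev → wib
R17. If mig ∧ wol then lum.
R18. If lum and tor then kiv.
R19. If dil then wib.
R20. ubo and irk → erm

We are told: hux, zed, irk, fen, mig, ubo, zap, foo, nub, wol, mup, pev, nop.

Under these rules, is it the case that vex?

qux  (by R14: zap)
wib  (by R16: nop, pev)
lum  (by R17: mig, wol)
erm  (by R20: ubo, irk)
tor  (by R3: qux, hux, irk)
sil  (by R4: wib, mig)
tiz  (by R9: sil, mup, lum)
yaz  (by R12: erm)
fub  (by R7: tiz, zap)
rez  (by R11: fub, tor)
vex  (by R2: rez, yaz)

Yes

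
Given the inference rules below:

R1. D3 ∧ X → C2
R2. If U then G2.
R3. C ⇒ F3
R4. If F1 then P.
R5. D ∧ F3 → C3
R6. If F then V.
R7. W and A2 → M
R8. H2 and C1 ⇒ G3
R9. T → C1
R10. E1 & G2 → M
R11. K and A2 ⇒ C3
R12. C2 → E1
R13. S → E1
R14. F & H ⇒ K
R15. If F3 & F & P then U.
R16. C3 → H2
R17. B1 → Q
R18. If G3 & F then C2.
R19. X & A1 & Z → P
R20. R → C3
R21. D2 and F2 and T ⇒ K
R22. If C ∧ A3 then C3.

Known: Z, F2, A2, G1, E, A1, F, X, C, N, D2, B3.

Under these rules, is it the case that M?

Forward chaining from the given facts derives: F3, V, P, U, G2.
Rules concluding M: R7 needs W; R10 needs E1 — none of these are established.

No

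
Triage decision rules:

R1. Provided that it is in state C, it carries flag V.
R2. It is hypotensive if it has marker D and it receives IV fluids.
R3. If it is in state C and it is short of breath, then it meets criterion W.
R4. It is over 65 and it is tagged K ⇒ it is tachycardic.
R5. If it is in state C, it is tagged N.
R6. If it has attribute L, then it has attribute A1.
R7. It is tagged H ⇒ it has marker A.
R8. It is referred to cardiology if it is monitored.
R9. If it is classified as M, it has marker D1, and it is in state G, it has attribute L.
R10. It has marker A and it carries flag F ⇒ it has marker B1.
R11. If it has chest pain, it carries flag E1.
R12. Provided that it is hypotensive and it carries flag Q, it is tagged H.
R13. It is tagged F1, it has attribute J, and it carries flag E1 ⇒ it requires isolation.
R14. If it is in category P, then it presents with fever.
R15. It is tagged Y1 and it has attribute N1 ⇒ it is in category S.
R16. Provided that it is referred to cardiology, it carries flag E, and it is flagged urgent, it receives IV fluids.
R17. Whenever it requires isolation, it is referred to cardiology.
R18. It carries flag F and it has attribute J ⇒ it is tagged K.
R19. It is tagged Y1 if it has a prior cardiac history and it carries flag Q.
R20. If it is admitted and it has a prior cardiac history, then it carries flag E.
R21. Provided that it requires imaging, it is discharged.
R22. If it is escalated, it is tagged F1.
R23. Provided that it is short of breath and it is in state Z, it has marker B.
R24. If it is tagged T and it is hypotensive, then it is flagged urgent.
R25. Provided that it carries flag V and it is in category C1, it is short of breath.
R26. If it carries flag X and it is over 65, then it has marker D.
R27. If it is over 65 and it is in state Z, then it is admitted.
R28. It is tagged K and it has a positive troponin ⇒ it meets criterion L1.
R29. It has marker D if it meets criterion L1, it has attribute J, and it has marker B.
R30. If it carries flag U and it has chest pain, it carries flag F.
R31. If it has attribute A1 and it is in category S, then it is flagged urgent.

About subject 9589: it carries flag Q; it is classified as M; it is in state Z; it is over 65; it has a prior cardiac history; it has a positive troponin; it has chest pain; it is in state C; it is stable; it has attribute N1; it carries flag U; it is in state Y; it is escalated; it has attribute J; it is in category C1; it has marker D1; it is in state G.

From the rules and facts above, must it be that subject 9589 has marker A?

By R1 (it is in state C): it carries flag V.
By R9 (it is classified as M, it has marker D1, it is in state G): it has attribute L.
By R11 (it has chest pain): it carries flag E1.
By R19 (it has a prior cardiac history, it carries flag Q): it is tagged Y1.
By R22 (it is escalated): it is tagged F1.
By R25 (it carries flag V, it is in category C1): it is short of breath.
By R27 (it is over 65, it is in state Z): it is admitted.
By R30 (it carries flag U, it has chest pain): it carries flag F.
By R6 (it has attribute L): it has attribute A1.
By R13 (it is tagged F1, it has attribute J, it carries flag E1): it requires isolation.
By R15 (it is tagged Y1, it has attribute N1): it is in category S.
By R17 (it requires isolation): it is referred to cardiology.
By R18 (it carries flag F, it has attribute J): it is tagged K.
By R20 (it is admitted, it has a prior cardiac history): it carries flag E.
By R23 (it is short of breath, it is in state Z): it has marker B.
By R28 (it is tagged K, it has a positive troponin): it meets criterion L1.
By R29 (it meets criterion L1, it has attribute J, it has marker B): it has marker D.
By R31 (it has attribute A1, it is in category S): it is flagged urgent.
By R16 (it is referred to cardiology, it carries flag E, it is flagged urgent): it receives IV fluids.
By R2 (it has marker D, it receives IV fluids): it is hypotensive.
By R12 (it is hypotensive, it carries flag Q): it is tagged H.
By R7 (it is tagged H): it has marker A.

Yes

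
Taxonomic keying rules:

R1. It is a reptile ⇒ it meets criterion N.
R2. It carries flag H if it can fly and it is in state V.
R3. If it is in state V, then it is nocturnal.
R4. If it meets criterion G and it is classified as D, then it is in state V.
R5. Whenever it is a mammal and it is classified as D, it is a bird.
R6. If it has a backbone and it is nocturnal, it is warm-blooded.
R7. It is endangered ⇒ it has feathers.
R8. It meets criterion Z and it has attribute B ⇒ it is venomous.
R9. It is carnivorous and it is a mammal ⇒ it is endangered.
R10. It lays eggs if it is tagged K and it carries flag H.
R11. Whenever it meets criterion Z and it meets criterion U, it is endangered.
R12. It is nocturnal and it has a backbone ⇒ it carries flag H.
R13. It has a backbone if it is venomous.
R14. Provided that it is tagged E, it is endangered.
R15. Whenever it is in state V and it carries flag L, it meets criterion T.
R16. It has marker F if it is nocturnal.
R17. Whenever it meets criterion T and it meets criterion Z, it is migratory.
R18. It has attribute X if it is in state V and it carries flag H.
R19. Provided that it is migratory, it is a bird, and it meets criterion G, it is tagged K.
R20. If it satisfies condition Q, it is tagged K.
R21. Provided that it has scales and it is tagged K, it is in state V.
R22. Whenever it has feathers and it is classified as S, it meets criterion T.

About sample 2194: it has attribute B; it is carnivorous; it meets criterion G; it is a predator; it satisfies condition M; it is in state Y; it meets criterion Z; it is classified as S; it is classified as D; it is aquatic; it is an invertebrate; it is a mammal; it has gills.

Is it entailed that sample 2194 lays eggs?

Yes

By R4 (it meets criterion G, it is classified as D): it is in state V.
By R5 (it is a mammal, it is classified as D): it is a bird.
By R8 (it meets criterion Z, it has attribute B): it is venomous.
By R9 (it is carnivorous, it is a mammal): it is endangered.
By R13 (it is venomous): it has a backbone.
By R3 (it is in state V): it is nocturnal.
By R7 (it is endangered): it has feathers.
By R12 (it is nocturnal, it has a backbone): it carries flag H.
By R22 (it has feathers, it is classified as S): it meets criterion T.
By R17 (it meets criterion T, it meets criterion Z): it is migratory.
By R19 (it is migratory, it is a bird, it meets criterion G): it is tagged K.
By R10 (it is tagged K, it carries flag H): it lays eggs.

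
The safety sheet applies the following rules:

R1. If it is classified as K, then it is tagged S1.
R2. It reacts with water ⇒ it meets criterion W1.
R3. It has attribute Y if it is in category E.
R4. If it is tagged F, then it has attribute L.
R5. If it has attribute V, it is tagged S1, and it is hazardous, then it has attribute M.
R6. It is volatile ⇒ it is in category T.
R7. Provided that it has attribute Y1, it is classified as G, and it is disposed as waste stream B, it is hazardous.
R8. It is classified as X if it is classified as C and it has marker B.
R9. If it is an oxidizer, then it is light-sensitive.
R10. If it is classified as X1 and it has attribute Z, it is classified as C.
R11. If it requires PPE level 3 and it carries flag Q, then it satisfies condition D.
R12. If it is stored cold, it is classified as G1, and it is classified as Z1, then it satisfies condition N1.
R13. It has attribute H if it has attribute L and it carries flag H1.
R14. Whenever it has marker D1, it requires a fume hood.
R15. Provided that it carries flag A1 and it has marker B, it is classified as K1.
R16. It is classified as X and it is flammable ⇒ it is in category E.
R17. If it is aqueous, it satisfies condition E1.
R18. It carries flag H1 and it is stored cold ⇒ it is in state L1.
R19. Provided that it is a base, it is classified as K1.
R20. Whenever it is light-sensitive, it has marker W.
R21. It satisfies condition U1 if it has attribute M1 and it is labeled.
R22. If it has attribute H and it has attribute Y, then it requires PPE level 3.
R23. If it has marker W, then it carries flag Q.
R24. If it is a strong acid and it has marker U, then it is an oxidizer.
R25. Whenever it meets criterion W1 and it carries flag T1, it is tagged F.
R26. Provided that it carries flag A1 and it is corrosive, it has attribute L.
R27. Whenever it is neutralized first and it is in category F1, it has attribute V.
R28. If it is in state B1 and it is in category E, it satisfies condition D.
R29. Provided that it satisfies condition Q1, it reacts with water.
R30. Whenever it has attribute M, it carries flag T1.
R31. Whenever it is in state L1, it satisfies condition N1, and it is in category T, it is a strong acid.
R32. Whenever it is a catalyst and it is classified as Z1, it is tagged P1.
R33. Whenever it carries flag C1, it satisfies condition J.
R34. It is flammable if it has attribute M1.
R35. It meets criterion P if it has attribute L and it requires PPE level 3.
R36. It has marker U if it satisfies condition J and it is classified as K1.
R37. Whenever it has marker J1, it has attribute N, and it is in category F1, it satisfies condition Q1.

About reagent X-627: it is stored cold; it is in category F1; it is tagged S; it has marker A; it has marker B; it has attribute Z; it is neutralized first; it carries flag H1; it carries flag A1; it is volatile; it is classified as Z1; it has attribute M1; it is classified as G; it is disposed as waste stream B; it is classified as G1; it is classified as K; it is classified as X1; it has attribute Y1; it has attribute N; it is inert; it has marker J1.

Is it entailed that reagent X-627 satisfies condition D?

Forward chaining from the given facts derives: is tagged S1, is in category T, is hazardous, is classified as C, satisfies condition N1, is classified as K1, is in state L1, has attribute V, is a strong acid, is flammable, satisfies condition Q1, has attribute M, is classified as X, is in category E, reacts with water, carries flag T1, meets criterion W1, has attribute Y, is tagged F, has attribute L, has attribute H, requires PPE level 3, meets criterion P.
Rules concluding "it satisfies condition D": R11 needs "it carries flag Q"; R28 needs "it is in state B1" — none of these are established.

No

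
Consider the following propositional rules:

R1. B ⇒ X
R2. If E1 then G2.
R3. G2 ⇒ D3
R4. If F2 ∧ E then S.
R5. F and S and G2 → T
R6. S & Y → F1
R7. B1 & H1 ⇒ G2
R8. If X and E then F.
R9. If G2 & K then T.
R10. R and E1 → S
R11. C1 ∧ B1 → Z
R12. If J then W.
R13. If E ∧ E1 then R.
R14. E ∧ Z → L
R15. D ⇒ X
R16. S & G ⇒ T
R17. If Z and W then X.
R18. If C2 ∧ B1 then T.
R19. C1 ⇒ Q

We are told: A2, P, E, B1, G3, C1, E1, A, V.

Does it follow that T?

Forward chaining from the given facts derives: G2, D3, Z, R, L, Q, S.
Rules concluding T: R5 needs F; R9 needs K; R16 needs G; R18 needs C2 — none of these are established.

No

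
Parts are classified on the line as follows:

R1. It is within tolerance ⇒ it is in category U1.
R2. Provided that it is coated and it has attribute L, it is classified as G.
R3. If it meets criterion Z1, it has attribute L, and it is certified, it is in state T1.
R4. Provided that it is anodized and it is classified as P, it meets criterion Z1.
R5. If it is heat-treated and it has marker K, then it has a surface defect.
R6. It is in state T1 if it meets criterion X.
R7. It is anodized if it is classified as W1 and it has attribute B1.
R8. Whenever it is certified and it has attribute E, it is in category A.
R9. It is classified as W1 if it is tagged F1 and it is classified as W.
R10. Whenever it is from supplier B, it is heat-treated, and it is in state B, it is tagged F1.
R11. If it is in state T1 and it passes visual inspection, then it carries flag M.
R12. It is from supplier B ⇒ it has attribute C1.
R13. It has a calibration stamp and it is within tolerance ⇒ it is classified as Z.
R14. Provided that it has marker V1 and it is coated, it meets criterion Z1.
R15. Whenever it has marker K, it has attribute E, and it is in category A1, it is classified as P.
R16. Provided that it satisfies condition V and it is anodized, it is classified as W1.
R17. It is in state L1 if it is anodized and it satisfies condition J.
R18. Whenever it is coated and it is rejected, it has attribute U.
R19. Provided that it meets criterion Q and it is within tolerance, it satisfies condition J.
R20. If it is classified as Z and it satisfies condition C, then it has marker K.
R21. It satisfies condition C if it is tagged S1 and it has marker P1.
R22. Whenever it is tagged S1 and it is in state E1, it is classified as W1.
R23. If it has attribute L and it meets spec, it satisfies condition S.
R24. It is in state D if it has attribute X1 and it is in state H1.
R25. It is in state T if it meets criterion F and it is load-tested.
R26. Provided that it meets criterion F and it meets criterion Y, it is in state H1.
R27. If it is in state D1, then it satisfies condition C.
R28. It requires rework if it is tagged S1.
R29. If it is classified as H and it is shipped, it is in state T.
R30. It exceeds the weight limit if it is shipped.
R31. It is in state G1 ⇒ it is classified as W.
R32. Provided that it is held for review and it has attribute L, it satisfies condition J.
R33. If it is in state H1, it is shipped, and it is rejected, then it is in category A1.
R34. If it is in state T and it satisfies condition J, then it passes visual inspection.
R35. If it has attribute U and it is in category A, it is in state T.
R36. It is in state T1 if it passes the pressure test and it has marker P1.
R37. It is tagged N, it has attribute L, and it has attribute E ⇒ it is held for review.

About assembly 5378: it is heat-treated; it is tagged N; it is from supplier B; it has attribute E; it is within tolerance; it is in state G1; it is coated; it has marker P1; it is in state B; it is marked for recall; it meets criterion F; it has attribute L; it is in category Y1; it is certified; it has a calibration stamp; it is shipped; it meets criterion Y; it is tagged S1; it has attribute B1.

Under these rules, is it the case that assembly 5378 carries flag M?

No

Forward chaining from the given facts derives: is in category U1, is classified as G, is in category A, is tagged F1, has attribute C1, is classified as Z, satisfies condition C, is in state H1, requires rework, exceeds the weight limit, is classified as W, is held for review, is classified as W1, has marker K, satisfies condition J, has a surface defect, is anodized, is in state L1.
The only rule concluding "it carries flag M" is R11, which needs "it is in state T1"; that is never established.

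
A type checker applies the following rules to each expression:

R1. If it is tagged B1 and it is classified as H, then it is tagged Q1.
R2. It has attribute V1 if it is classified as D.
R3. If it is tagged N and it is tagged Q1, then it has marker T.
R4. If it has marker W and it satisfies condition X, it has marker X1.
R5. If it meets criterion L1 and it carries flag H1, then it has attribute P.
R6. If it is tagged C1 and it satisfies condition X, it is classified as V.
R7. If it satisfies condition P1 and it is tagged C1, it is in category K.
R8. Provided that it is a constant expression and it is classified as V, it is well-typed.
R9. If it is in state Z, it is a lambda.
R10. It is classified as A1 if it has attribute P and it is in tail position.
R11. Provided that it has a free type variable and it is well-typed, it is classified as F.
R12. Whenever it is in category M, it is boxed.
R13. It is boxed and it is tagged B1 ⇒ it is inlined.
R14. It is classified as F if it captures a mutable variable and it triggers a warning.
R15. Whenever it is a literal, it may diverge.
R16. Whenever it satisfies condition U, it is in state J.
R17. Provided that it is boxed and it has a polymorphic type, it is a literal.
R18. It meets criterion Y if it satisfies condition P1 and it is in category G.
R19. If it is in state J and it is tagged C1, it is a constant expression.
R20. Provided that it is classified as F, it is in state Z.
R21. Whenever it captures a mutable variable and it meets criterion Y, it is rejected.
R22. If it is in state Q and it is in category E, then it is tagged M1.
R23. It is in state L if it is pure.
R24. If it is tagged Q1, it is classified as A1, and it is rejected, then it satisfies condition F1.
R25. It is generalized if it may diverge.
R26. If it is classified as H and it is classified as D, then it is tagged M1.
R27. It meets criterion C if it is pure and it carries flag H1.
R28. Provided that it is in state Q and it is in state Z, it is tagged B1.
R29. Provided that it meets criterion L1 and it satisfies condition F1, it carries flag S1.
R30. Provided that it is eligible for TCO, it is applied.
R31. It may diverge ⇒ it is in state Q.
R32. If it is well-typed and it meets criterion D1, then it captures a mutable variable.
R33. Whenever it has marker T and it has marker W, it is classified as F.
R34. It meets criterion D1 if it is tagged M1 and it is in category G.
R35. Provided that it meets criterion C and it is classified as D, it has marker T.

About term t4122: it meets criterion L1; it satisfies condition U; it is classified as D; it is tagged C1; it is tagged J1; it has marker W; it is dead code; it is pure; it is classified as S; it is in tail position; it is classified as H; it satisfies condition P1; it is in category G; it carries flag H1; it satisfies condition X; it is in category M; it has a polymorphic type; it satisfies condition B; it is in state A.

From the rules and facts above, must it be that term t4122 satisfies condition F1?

By R5 (it meets criterion L1, it carries flag H1): it has attribute P.
By R6 (it is tagged C1, it satisfies condition X): it is classified as V.
By R10 (it has attribute P, it is in tail position): it is classified as A1.
By R12 (it is in category M): it is boxed.
By R16 (it satisfies condition U): it is in state J.
By R17 (it is boxed, it has a polymorphic type): it is a literal.
By R18 (it satisfies condition P1, it is in category G): it meets criterion Y.
By R19 (it is in state J, it is tagged C1): it is a constant expression.
By R26 (it is classified as H, it is classified as D): it is tagged M1.
By R27 (it is pure, it carries flag H1): it meets criterion C.
By R34 (it is tagged M1, it is in category G): it meets criterion D1.
By R35 (it meets criterion C, it is classified as D): it has marker T.
By R8 (it is a constant expression, it is classified as V): it is well-typed.
By R15 (it is a literal): it may diverge.
By R31 (it may diverge): it is in state Q.
By R32 (it is well-typed, it meets criterion D1): it captures a mutable variable.
By R33 (it has marker T, it has marker W): it is classified as F.
By R20 (it is classified as F): it is in state Z.
By R21 (it captures a mutable variable, it meets criterion Y): it is rejected.
By R28 (it is in state Q, it is in state Z): it is tagged B1.
By R1 (it is tagged B1, it is classified as H): it is tagged Q1.
By R24 (it is tagged Q1, it is classified as A1, it is rejected): it satisfies condition F1.

Yes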